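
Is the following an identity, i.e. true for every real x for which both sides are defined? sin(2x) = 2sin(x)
No, this is NOT an identity.

Claim: sin(2x) = 2sin(x).
Test a specific point where both sides are defined: x = -π/4.
LHS = sin(2x) ≈ -1.0000
RHS = 2sin(x) ≈ -1.4142
Since -1.0000 ≠ -1.4142, the equation fails at this point, so it cannot hold for every real x for which both sides are defined.
The correct double-angle formula is sin(2x) = 2sin(x)cos(x).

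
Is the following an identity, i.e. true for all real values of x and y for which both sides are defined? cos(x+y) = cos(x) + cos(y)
No, this is NOT an identity.

Claim: cos(x+y) = cos(x) + cos(y).
Test a specific point where both sides are defined: x = π/3, y = π/4.
LHS = cos(x+y) ≈ -0.2588
RHS = cos(x) + cos(y) ≈ 1.2071
Since -0.2588 ≠ 1.2071, the equation fails at this point, so it cannot hold for all real values of x and y for which both sides are defined.
The correct expansion is cos(x+y) = cos(x)cos(y) - sin(x)sin(y); cosine is not additive.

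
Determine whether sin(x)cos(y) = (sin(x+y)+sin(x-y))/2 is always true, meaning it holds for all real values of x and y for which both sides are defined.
Claim: sin(x)cos(y) = (sin(x+y)+sin(x-y))/2.
Reasoning: sin(x+y) = sin(x)cos(y) + cos(x)sin(y) and sin(x-y) = sin(x)cos(y) - cos(x)sin(y). Adding, sin(x+y) + sin(x-y) = 2sin(x)cos(y); divide by 2.
So the two sides agree for all real values of x and y for which both sides are defined.

Conclusion: Yes, this is an identity.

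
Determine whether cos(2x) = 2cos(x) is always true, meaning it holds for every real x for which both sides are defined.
No, this is NOT an identity.

Claim: cos(2x) = 2cos(x).
Test a specific point where both sides are defined: x = -π/6.
LHS = cos(2x) ≈ 0.5000
RHS = 2cos(x) ≈ 1.7321
Since 0.5000 ≠ 1.7321, the equation fails at this point, so it cannot hold for every real x for which both sides are defined.
The correct double-angle formula is cos(2x) = cos²x - sin²x.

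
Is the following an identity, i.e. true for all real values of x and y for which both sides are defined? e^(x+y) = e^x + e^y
No, this is NOT an identity.

Claim: e^(x+y) = e^x + e^y.
Test a specific point where both sides are defined: x = 1, y = -3.
LHS = e^(x+y) ≈ 0.1353
RHS = e^x + e^y ≈ 2.7681
Since 0.1353 ≠ 2.7681, the equation fails at this point, so it cannot hold for all real values of x and y for which both sides are defined.
The correct rule is e^(x+y) = e^x · e^y (a product, not a sum).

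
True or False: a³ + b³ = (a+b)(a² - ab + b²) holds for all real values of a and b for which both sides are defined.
Claim: a³ + b³ = (a+b)(a² - ab + b²).
Reasoning: Expand the right side: (a+b)(a² - ab + b²) = a³ - a²b + ab² + a²b - ab² + b³ = a³ + b³ (the middle terms cancel in pairs).
So the two sides agree for all real values of a and b for which both sides are defined.

Conclusion: True.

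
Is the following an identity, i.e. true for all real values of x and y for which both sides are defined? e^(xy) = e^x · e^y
Claim: e^(xy) = e^x · e^y.
Test a specific point where both sides are defined: x = 1/2, y = 3/2.
LHS = e^(xy) ≈ 2.1170
RHS = e^x · e^y ≈ 7.3891
Since 2.1170 ≠ 7.3891, the equation fails at this point, so it cannot hold for all real values of x and y for which both sides are defined.
e^x · e^y = e^(x+y), not e^(xy).

Conclusion: No, this is NOT an identity.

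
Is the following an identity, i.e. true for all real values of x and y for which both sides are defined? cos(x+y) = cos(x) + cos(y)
Claim: cos(x+y) = cos(x) + cos(y).
Test a specific point where both sides are defined: x = -π/6, y = 2π/3.
LHS = cos(x+y) ≈ 0.0000
RHS = cos(x) + cos(y) ≈ 0.3660
Since 0.0000 ≠ 0.3660, the equation fails at this point, so it cannot hold for all real values of x and y for which both sides are defined.
The correct expansion is cos(x+y) = cos(x)cos(y) - sin(x)sin(y); cosine is not additive.

Conclusion: No, this is NOT an identity.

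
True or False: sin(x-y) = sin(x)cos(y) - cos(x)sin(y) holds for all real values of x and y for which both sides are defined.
Claim: sin(x-y) = sin(x)cos(y) - cos(x)sin(y).
Reasoning: Replace y by -y in sin(x+y) = sin(x)cos(y) + cos(x)sin(y) and use cos(-y) = cos(y), sin(-y) = -sin(y): sin(x-y) = sin(x)cos(y) - cos(x)sin(y).
So the two sides agree for all real values of x and y for which both sides are defined.

Conclusion: True.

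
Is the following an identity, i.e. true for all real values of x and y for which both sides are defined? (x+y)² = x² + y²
Claim: (x+y)² = x² + y².
Test a specific point where both sides are defined: x = 3, y = 4.
LHS = (x+y)² ≈ 49.0000
RHS = x² + y² ≈ 25.0000
Since 49.0000 ≠ 25.0000, the equation fails at this point, so it cannot hold for all real values of x and y for which both sides are defined.
The correct expansion is (x+y)² = x² + 2xy + y²; the cross term 2xy is missing.

Conclusion: No, this is NOT an identity.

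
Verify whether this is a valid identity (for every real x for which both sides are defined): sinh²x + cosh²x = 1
Claim: sinh²x + cosh²x = 1.
Test a specific point where both sides are defined: x = -3.
LHS = sinh²x + cosh²x ≈ 201.7156
RHS = 1 ≈ 1.0000
Since 201.7156 ≠ 1.0000, the equation fails at this point, so it cannot hold for every real x for which both sides are defined.
The correct hyperbolic identity is cosh²x - sinh²x = 1 (a difference); the sum sinh²x + cosh²x equals cosh(2x).

Conclusion: No, this is NOT an identity.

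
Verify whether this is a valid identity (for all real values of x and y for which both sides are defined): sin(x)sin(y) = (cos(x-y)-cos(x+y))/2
Yes, this is an identity.

Claim: sin(x)sin(y) = (cos(x-y)-cos(x+y))/2.
Reasoning: cos(x-y) = cos(x)cos(y) + sin(x)sin(y) and cos(x+y) = cos(x)cos(y) - sin(x)sin(y). Subtracting, cos(x-y) - cos(x+y) = 2sin(x)sin(y); divide by 2.
So the two sides agree for all real values of x and y for which both sides are defined.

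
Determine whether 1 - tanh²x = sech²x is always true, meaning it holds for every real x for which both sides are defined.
Yes, this is an identity.

Claim: 1 - tanh²x = sech²x.
Reasoning: Divide cosh²x - sinh²x = 1 through by cosh²x (never zero): 1 - tanh²x = 1/cosh²x = sech²x.
So the two sides agree for every real x for which both sides are defined.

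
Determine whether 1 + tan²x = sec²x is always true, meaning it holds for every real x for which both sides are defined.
Claim: 1 + tan²x = sec²x.
Reasoning: Start from sin²x + cos²x = 1 and divide every term by cos²x (allowed wherever tan x and sec x are defined): tan²x + 1 = 1/cos²x = sec²x.
So the two sides agree for every real x for which both sides are defined.

Conclusion: Yes, this is an identity.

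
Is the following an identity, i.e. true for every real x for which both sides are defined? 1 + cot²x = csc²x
Claim: 1 + cot²x = csc²x.
Reasoning: Start from sin²x + cos²x = 1 and divide every term by sin²x (allowed wherever cot x and csc x are defined): 1 + cot²x = 1/sin²x = csc²x.
So the two sides agree for every real x for which both sides are defined.

Conclusion: Yes, this is an identity.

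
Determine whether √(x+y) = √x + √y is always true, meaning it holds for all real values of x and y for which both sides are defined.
Claim: √(x+y) = √x + √y.
Test a specific point where both sides are defined: x = 5, y = 2.
LHS = √(x+y) ≈ 2.6458
RHS = √x + √y ≈ 3.6503
Since 2.6458 ≠ 3.6503, the equation fails at this point, so it cannot hold for all real values of x and y for which both sides are defined.
Squaring the right side gives x + 2√(xy) + y, not x + y.

Conclusion: No, this is NOT an identity.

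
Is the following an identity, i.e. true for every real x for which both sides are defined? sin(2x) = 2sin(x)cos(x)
Yes, this is an identity.

Claim: sin(2x) = 2sin(x)cos(x).
Reasoning: Put y = x in the addition formula sin(x+y) = sin(x)cos(y) + cos(x)sin(y): sin(2x) = sin(x)cos(x) + cos(x)sin(x) = 2sin(x)cos(x).
So the two sides agree for every real x for which both sides are defined.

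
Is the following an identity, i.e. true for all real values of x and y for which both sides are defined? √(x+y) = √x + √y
No, this is NOT an identity.

Claim: √(x+y) = √x + √y.
Test a specific point where both sides are defined: x = 1/2, y = 5.
LHS = √(x+y) ≈ 2.3452
RHS = √x + √y ≈ 2.9432
Since 2.3452 ≠ 2.9432, the equation fails at this point, so it cannot hold for all real values of x and y for which both sides are defined.
Squaring the right side gives x + 2√(xy) + y, not x + y.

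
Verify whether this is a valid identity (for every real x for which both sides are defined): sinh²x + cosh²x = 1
Claim: sinh²x + cosh²x = 1.
Test a specific point where both sides are defined: x = 1/2.
LHS = sinh²x + cosh²x ≈ 1.5431
RHS = 1 ≈ 1.0000
Since 1.5431 ≠ 1.0000, the equation fails at this point, so it cannot hold for every real x for which both sides are defined.
The correct hyperbolic identity is cosh²x - sinh²x = 1 (a difference); the sum sinh²x + cosh²x equals cosh(2x).

Conclusion: No, this is NOT an identity.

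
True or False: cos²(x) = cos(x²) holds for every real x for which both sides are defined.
False.

Claim: cos²(x) = cos(x²).
Test a specific point where both sides are defined: x = 3π/4.
LHS = cos²(x) ≈ 0.5000
RHS = cos(x²) ≈ 0.7442
Since 0.5000 ≠ 0.7442, the equation fails at this point, so it cannot hold for every real x for which both sides are defined.
cos²(x) means (cos x)², squaring the output; cos(x²) squares the input. These are different functions.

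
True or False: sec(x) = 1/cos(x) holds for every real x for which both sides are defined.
Claim: sec(x) = 1/cos(x).
Reasoning: sec(x) is by definition the reciprocal of cos(x), wherever cos(x) ≠ 0.
So the two sides agree for every real x for which both sides are defined.

Conclusion: True.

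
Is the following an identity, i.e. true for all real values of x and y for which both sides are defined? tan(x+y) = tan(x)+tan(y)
Claim: tan(x+y) = tan(x)+tan(y).
Test a specific point where both sides are defined: x = 2π/3, y = 3π/4.
LHS = tan(x+y) ≈ 3.7321
RHS = tan(x)+tan(y) ≈ -2.7321
Since 3.7321 ≠ -2.7321, the equation fails at this point, so it cannot hold for all real values of x and y for which both sides are defined.
The correct formula is tan(x+y) = (tan(x) + tan(y))/(1 - tan(x)tan(y)).

Conclusion: No, this is NOT an identity.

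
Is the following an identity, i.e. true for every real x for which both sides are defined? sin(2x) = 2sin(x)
Claim: sin(2x) = 2sin(x).
Test a specific point where both sides are defined: x = π/4.
LHS = sin(2x) ≈ 1.0000
RHS = 2sin(x) ≈ 1.4142
Since 1.0000 ≠ 1.4142, the equation fails at this point, so it cannot hold for every real x for which both sides are defined.
The correct double-angle formula is sin(2x) = 2sin(x)cos(x).

Conclusion: No, this is NOT an identity.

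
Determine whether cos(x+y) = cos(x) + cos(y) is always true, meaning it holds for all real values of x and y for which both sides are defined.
Claim: cos(x+y) = cos(x) + cos(y).
Test a specific point where both sides are defined: x = -π/3, y = -π/6.
LHS = cos(x+y) ≈ 0.0000
RHS = cos(x) + cos(y) ≈ 1.3660
Since 0.0000 ≠ 1.3660, the equation fails at this point, so it cannot hold for all real values of x and y for which both sides are defined.
The correct expansion is cos(x+y) = cos(x)cos(y) - sin(x)sin(y); cosine is not additive.

Conclusion: No, this is NOT an identity.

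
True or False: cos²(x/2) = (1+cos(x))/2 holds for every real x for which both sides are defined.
Claim: cos²(x/2) = (1+cos(x))/2.
Reasoning: Use cos(2θ) = 2cos²θ - 1 with θ = x/2: cos(x) = 2cos²(x/2) - 1. Solving for cos²(x/2) gives (1 + cos(x))/2.
So the two sides agree for every real x for which both sides are defined.

Conclusion: True.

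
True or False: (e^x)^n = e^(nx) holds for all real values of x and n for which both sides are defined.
Claim: (e^x)^n = e^(nx).
Reasoning: e^x is a positive real number, and for a positive base B and real exponent n, B^n = e^(n·ln B). With B = e^x, ln B = x, so (e^x)^n = e^(n·x).
So the two sides agree for all real values of x and n for which both sides are defined.

Conclusion: True.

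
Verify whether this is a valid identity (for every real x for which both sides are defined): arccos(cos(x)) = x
Claim: arccos(cos(x)) = x.
Test a specific point where both sides are defined: x = -π/2.
LHS = arccos(cos(x)) ≈ 1.5708
RHS = x ≈ -1.5708
Since 1.5708 ≠ -1.5708, the equation fails at this point, so it cannot hold for every real x for which both sides are defined.
arccos only returns values in [0, π], so arccos(cos(x)) = x holds only for x in that interval, not for all real x.

Conclusion: No, this is NOT an identity.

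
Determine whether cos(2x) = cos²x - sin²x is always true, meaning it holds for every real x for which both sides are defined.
Claim: cos(2x) = cos²x - sin²x.
Reasoning: Put y = x in the addition formula cos(x+y) = cos(x)cos(y) - sin(x)sin(y): cos(2x) = cos²x - sin²x.
So the two sides agree for every real x for which both sides are defined.

Conclusion: Yes, this is an identity.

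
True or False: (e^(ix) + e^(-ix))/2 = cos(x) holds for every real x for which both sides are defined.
True.

Claim: (e^(ix) + e^(-ix))/2 = cos(x).
Reasoning: By Euler's formula e^(ix) = cos(x) + i·sin(x) and e^(-ix) = cos(x) - i·sin(x). Adding cancels the sine terms: e^(ix) + e^(-ix) = 2cos(x); divide by 2.
So the two sides agree for every real x for which both sides are defined.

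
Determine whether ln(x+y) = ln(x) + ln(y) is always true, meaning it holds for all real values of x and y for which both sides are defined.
No, this is NOT an identity.

Claim: ln(x+y) = ln(x) + ln(y).
Test a specific point where both sides are defined: x = 4, y = 4.
LHS = ln(x+y) ≈ 2.0794
RHS = ln(x) + ln(y) ≈ 2.7726
Since 2.0794 ≠ 2.7726, the equation fails at this point, so it cannot hold for all real values of x and y for which both sides are defined.
ln(x) + ln(y) = ln(xy), not ln(x+y).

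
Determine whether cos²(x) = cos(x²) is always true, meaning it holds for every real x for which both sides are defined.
No, this is NOT an identity.

Claim: cos²(x) = cos(x²).
Test a specific point where both sides are defined: x = 3π/4.
LHS = cos²(x) ≈ 0.5000
RHS = cos(x²) ≈ 0.7442
Since 0.5000 ≠ 0.7442, the equation fails at this point, so it cannot hold for every real x for which both sides are defined.
cos²(x) means (cos x)², squaring the output; cos(x²) squares the input. These are different functions.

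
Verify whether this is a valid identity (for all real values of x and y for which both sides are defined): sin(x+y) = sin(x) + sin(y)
Claim: sin(x+y) = sin(x) + sin(y).
Test a specific point where both sides are defined: x = 3π/4, y = π/3.
LHS = sin(x+y) ≈ -0.2588
RHS = sin(x) + sin(y) ≈ 1.5731
Since -0.2588 ≠ 1.5731, the equation fails at this point, so it cannot hold for all real values of x and y for which both sides are defined.
The correct expansion is sin(x+y) = sin(x)cos(y) + cos(x)sin(y); sine is not additive.

Conclusion: No, this is NOT an identity.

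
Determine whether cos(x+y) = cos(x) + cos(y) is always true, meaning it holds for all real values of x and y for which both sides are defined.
Claim: cos(x+y) = cos(x) + cos(y).
Test a specific point where both sides are defined: x = π/4, y = π/6.
LHS = cos(x+y) ≈ 0.2588
RHS = cos(x) + cos(y) ≈ 1.5731
Since 0.2588 ≠ 1.5731, the equation fails at this point, so it cannot hold for all real values of x and y for which both sides are defined.
The correct expansion is cos(x+y) = cos(x)cos(y) - sin(x)sin(y); cosine is not additive.

Conclusion: No, this is NOT an identity.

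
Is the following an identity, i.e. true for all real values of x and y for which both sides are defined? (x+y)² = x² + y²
Claim: (x+y)² = x² + y².
Test a specific point where both sides are defined: x = 3, y = 5.
LHS = (x+y)² ≈ 64.0000
RHS = x² + y² ≈ 34.0000
Since 64.0000 ≠ 34.0000, the equation fails at this point, so it cannot hold for all real values of x and y for which both sides are defined.
The correct expansion is (x+y)² = x² + 2xy + y²; the cross term 2xy is missing.

Conclusion: No, this is NOT an identity.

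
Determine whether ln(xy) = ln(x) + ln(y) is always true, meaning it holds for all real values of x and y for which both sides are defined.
Yes, this is an identity.

Claim: ln(xy) = ln(x) + ln(y).
Reasoning: Both sides are simultaneously defined only when x, y > 0. Write x = e^p, y = e^q (p = ln x, q = ln y). Then xy = e^p · e^q = e^(p+q), so ln(xy) = p + q = ln(x) + ln(y).
So the two sides agree for all real values of x and y for which both sides are defined.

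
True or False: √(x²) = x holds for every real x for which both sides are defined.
Claim: √(x²) = x.
Test a specific point where both sides are defined: x = -2.
LHS = √(x²) ≈ 2.0000
RHS = x ≈ -2.0000
Since 2.0000 ≠ -2.0000, the equation fails at this point, so it cannot hold for every real x for which both sides are defined.
√(x²) = |x|, which differs from x whenever x < 0 (both sides are defined for every real x).

Conclusion: False.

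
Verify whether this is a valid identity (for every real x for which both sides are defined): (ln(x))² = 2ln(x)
Claim: (ln(x))² = 2ln(x).
Test a specific point where both sides are defined: x = 2.
LHS = (ln(x))² ≈ 0.4805
RHS = 2ln(x) ≈ 1.3863
Since 0.4805 ≠ 1.3863, the equation fails at this point, so it cannot hold for every real x for which both sides are defined.
2ln(x) equals ln(x²), which is not the same as (ln x)².

Conclusion: No, this is NOT an identity.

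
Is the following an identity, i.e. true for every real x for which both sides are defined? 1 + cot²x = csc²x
Claim: 1 + cot²x = csc²x.
Reasoning: Start from sin²x + cos²x = 1 and divide every term by sin²x (allowed wherever cot x and csc x are defined): 1 + cot²x = 1/sin²x = csc²x.
So the two sides agree for every real x for which both sides are defined.

Conclusion: Yes, this is an identity.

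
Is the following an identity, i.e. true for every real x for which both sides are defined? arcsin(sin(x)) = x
Claim: arcsin(sin(x)) = x.
Test a specific point where both sides are defined: x = 2π/3.
LHS = arcsin(sin(x)) ≈ 1.0472
RHS = x ≈ 2.0944
Since 1.0472 ≠ 2.0944, the equation fails at this point, so it cannot hold for every real x for which both sides are defined.
arcsin only returns values in [-π/2, π/2], so arcsin(sin(x)) = x holds only for x in that interval, not for all real x.

Conclusion: No, this is NOT an identity.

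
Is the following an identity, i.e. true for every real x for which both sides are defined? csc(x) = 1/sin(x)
Claim: csc(x) = 1/sin(x).
Reasoning: csc(x) is by definition the reciprocal of sin(x), wherever sin(x) ≠ 0.
So the two sides agree for every real x for which both sides are defined.

Conclusion: Yes, this is an identity.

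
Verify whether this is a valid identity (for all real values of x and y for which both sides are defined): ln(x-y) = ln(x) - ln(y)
No, this is NOT an identity.

Claim: ln(x-y) = ln(x) - ln(y).
Test a specific point where both sides are defined: x = 3/2, y = 1/2.
LHS = ln(x-y) ≈ 0.0000
RHS = ln(x) - ln(y) ≈ 1.0986
Since 0.0000 ≠ 1.0986, the equation fails at this point, so it cannot hold for all real values of x and y for which both sides are defined.
ln(x) - ln(y) = ln(x/y), not ln(x-y).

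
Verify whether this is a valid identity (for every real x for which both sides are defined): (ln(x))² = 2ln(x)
No, this is NOT an identity.

Claim: (ln(x))² = 2ln(x).
Test a specific point where both sides are defined: x = 5.
LHS = (ln(x))² ≈ 2.5903
RHS = 2ln(x) ≈ 3.2189
Since 2.5903 ≠ 3.2189, the equation fails at this point, so it cannot hold for every real x for which both sides are defined.
2ln(x) equals ln(x²), which is not the same as (ln x)².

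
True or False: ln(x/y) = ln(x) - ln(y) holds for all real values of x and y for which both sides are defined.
True.

Claim: ln(x/y) = ln(x) - ln(y).
Reasoning: Both sides are simultaneously defined only when x, y > 0. Write x = e^p, y = e^q. Then x/y = e^(p-q), so ln(x/y) = p - q = ln(x) - ln(y).
So the two sides agree for all real values of x and y for which both sides are defined.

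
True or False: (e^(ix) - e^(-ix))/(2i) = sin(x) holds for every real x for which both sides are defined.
Claim: (e^(ix) - e^(-ix))/(2i) = sin(x).
Reasoning: By Euler's formula e^(ix) = cos(x) + i·sin(x) and e^(-ix) = cos(x) - i·sin(x). Subtracting cancels the cosine terms: e^(ix) - e^(-ix) = 2i·sin(x); divide by 2i.
So the two sides agree for every real x for which both sides are defined.

Conclusion: True.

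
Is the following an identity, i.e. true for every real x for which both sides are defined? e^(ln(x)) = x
Yes, this is an identity.

Claim: e^(ln(x)) = x.
Reasoning: For x > 0, ln(x) is by definition the exponent p such that e^p = x. Raising e to that exponent therefore returns x: e^(ln x) = x.
So the two sides agree for every real x for which both sides are defined.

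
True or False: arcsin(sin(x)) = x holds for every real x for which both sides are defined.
False.

Claim: arcsin(sin(x)) = x.
Test a specific point where both sides are defined: x = 3π/4.
LHS = arcsin(sin(x)) ≈ 0.7854
RHS = x ≈ 2.3562
Since 0.7854 ≠ 2.3562, the equation fails at this point, so it cannot hold for every real x for which both sides are defined.
arcsin only returns values in [-π/2, π/2], so arcsin(sin(x)) = x holds only for x in that interval, not for all real x.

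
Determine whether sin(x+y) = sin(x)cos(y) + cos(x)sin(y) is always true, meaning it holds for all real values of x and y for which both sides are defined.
Yes, this is an identity.

Claim: sin(x+y) = sin(x)cos(y) + cos(x)sin(y).
Reasoning: By Euler's formula e^(i(x+y)) = e^(ix)·e^(iy) = (cos x + i·sin x)(cos y + i·sin y). The imaginary part of the left side is sin(x+y); the imaginary part of the product is sin(x)cos(y) + cos(x)sin(y).
So the two sides agree for all real values of x and y for which both sides are defined.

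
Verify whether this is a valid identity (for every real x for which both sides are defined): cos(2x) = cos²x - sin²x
Claim: cos(2x) = cos²x - sin²x.
Reasoning: Put y = x in the addition formula cos(x+y) = cos(x)cos(y) - sin(x)sin(y): cos(2x) = cos²x - sin²x.
So the two sides agree for every real x for which both sides are defined.

Conclusion: Yes, this is an identity.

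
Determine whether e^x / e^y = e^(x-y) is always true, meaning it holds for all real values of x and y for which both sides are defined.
Claim: e^x / e^y = e^(x-y).
Reasoning: 1/e^y = e^(-y), so e^x / e^y = e^x · e^(-y) = e^(x + (-y)) = e^(x-y) by the product rule for exponents.
So the two sides agree for all real values of x and y for which both sides are defined.

Conclusion: Yes, this is an identity.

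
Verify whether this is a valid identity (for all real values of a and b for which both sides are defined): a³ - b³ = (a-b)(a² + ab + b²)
Yes, this is an identity.

Claim: a³ - b³ = (a-b)(a² + ab + b²).
Reasoning: Expand the right side: (a-b)(a² + ab + b²) = a³ + a²b + ab² - a²b - ab² - b³ = a³ - b³ (the middle terms cancel in pairs).
So the two sides agree for all real values of a and b for which both sides are defined.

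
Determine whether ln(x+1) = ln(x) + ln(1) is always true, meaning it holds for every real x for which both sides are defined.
Claim: ln(x+1) = ln(x) + ln(1).
Test a specific point where both sides are defined: x = 4.
LHS = ln(x+1) ≈ 1.6094
RHS = ln(x) + ln(1) ≈ 1.3863
Since 1.6094 ≠ 1.3863, the equation fails at this point, so it cannot hold for every real x for which both sides are defined.
ln(1) = 0, so the right side is just ln(x), which differs from ln(x+1).

Conclusion: No, this is NOT an identity.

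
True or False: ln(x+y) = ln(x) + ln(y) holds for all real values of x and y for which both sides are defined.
False.

Claim: ln(x+y) = ln(x) + ln(y).
Test a specific point where both sides are defined: x = 2, y = 3.
LHS = ln(x+y) ≈ 1.6094
RHS = ln(x) + ln(y) ≈ 1.7918
Since 1.6094 ≠ 1.7918, the equation fails at this point, so it cannot hold for all real values of x and y for which both sides are defined.
ln(x) + ln(y) = ln(xy), not ln(x+y).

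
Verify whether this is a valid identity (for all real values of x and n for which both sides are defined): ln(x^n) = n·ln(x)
Claim: ln(x^n) = n·ln(x).
Reasoning: The right side requires x > 0. For x > 0, x^n = (e^(ln x))^n = e^(n·ln x), so taking ln of both sides gives ln(x^n) = n·ln(x).
So the two sides agree for all real values of x and n for which both sides are defined.

Conclusion: Yes, this is an identity.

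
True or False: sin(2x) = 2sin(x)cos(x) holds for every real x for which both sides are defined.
Claim: sin(2x) = 2sin(x)cos(x).
Reasoning: Put y = x in the addition formula sin(x+y) = sin(x)cos(y) + cos(x)sin(y): sin(2x) = sin(x)cos(x) + cos(x)sin(x) = 2sin(x)cos(x).
So the two sides agree for every real x for which both sides are defined.

Conclusion: True.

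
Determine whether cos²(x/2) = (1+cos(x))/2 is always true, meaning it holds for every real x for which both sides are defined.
Yes, this is an identity.

Claim: cos²(x/2) = (1+cos(x))/2.
Reasoning: Use cos(2θ) = 2cos²θ - 1 with θ = x/2: cos(x) = 2cos²(x/2) - 1. Solving for cos²(x/2) gives (1 + cos(x))/2.
So the two sides agree for every real x for which both sides are defined.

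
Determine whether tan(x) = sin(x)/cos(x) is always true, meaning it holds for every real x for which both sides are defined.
Claim: tan(x) = sin(x)/cos(x).
Reasoning: For an angle x whose terminal point on the unit circle is (cos x, sin x), tan(x) is defined as the ratio (second coordinate)/(first coordinate) = sin(x)/cos(x), wherever cos(x) ≠ 0.
So the two sides agree for every real x for which both sides are defined.

Conclusion: Yes, this is an identity.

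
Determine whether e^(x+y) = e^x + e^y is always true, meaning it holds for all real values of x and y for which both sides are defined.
No, this is NOT an identity.

Claim: e^(x+y) = e^x + e^y.
Test a specific point where both sides are defined: x = 3/2, y = 2.
LHS = e^(x+y) ≈ 33.1155
RHS = e^x + e^y ≈ 11.8707
Since 33.1155 ≠ 11.8707, the equation fails at this point, so it cannot hold for all real values of x and y for which both sides are defined.
The correct rule is e^(x+y) = e^x · e^y (a product, not a sum).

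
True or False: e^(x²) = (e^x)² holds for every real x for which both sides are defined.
False.

Claim: e^(x²) = (e^x)².
Test a specific point where both sides are defined: x = -2.
LHS = e^(x²) ≈ 54.5982
RHS = (e^x)² ≈ 0.0183
Since 54.5982 ≠ 0.0183, the equation fails at this point, so it cannot hold for every real x for which both sides are defined.
(e^x)² = e^(2x), and 2x ≠ x² in general.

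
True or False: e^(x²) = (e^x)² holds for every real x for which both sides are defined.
Claim: e^(x²) = (e^x)².
Test a specific point where both sides are defined: x = 3.
LHS = e^(x²) ≈ 8103.0839
RHS = (e^x)² ≈ 403.4288
Since 8103.0839 ≠ 403.4288, the equation fails at this point, so it cannot hold for every real x for which both sides are defined.
(e^x)² = e^(2x), and 2x ≠ x² in general.

Conclusion: False.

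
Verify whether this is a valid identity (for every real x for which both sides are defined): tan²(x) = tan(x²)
Claim: tan²(x) = tan(x²).
Test a specific point where both sides are defined: x = 2π/3.
LHS = tan²(x) ≈ 3.0000
RHS = tan(x²) ≈ 2.9590
Since 3.0000 ≠ 2.9590, the equation fails at this point, so it cannot hold for every real x for which both sides are defined.
tan²(x) means (tan x)², squaring the output; tan(x²) squares the input. These are different functions.

Conclusion: No, this is NOT an identity.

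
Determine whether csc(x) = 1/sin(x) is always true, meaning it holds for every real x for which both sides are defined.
Yes, this is an identity.

Claim: csc(x) = 1/sin(x).
Reasoning: csc(x) is by definition the reciprocal of sin(x), wherever sin(x) ≠ 0.
So the two sides agree for every real x for which both sides are defined.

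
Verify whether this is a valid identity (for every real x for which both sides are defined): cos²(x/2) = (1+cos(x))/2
Yes, this is an identity.

Claim: cos²(x/2) = (1+cos(x))/2.
Reasoning: Use cos(2θ) = 2cos²θ - 1 with θ = x/2: cos(x) = 2cos²(x/2) - 1. Solving for cos²(x/2) gives (1 + cos(x))/2.
So the two sides agree for every real x for which both sides are defined.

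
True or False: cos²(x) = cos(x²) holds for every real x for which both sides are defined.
False.

Claim: cos²(x) = cos(x²).
Test a specific point where both sides are defined: x = π.
LHS = cos²(x) ≈ 1.0000
RHS = cos(x²) ≈ -0.9027
Since 1.0000 ≠ -0.9027, the equation fails at this point, so it cannot hold for every real x for which both sides are defined.
cos²(x) means (cos x)², squaring the output; cos(x²) squares the input. These are different functions.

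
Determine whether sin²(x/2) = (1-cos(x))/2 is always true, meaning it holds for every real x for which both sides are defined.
Claim: sin²(x/2) = (1-cos(x))/2.
Reasoning: Use cos(2θ) = 1 - 2sin²θ with θ = x/2: cos(x) = 1 - 2sin²(x/2). Solving for sin²(x/2) gives (1 - cos(x))/2.
So the two sides agree for every real x for which both sides are defined.

Conclusion: Yes, this is an identity.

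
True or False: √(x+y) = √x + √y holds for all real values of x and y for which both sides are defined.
False.

Claim: √(x+y) = √x + √y.
Test a specific point where both sides are defined: x = 2, y = 1.
LHS = √(x+y) ≈ 1.7321
RHS = √x + √y ≈ 2.4142
Since 1.7321 ≠ 2.4142, the equation fails at this point, so it cannot hold for all real values of x and y for which both sides are defined.
Squaring the right side gives x + 2√(xy) + y, not x + y.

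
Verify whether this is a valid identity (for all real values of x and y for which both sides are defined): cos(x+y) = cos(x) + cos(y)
Claim: cos(x+y) = cos(x) + cos(y).
Test a specific point where both sides are defined: x = π, y = π/2.
LHS = cos(x+y) ≈ 0.0000
RHS = cos(x) + cos(y) ≈ -1.0000
Since 0.0000 ≠ -1.0000, the equation fails at this point, so it cannot hold for all real values of x and y for which both sides are defined.
The correct expansion is cos(x+y) = cos(x)cos(y) - sin(x)sin(y); cosine is not additive.

Conclusion: No, this is NOT an identity.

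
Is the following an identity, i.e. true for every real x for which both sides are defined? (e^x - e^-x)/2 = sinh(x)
Yes, this is an identity.

Claim: (e^x - e^-x)/2 = sinh(x).
Reasoning: This is exactly the definition of the hyperbolic sine: sinh(x) := (e^x - e^-x)/2.
So the two sides agree for every real x for which both sides are defined.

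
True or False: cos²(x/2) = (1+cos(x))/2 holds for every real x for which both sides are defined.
True.

Claim: cos²(x/2) = (1+cos(x))/2.
Reasoning: Use cos(2θ) = 2cos²θ - 1 with θ = x/2: cos(x) = 2cos²(x/2) - 1. Solving for cos²(x/2) gives (1 + cos(x))/2.
So the two sides agree for every real x for which both sides are defined.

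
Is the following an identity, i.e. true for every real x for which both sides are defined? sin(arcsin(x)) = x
Claim: sin(arcsin(x)) = x.
Reasoning: For -1 ≤ x ≤ 1 (where arcsin is defined), arcsin(x) is by definition an angle whose sine equals x. Taking the sine of that angle returns x. (Note the other order, arcsin(sin x) = x, is NOT an identity.)
So the two sides agree for every real x for which both sides are defined.

Conclusion: Yes, this is an identity.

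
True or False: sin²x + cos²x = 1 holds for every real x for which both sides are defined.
Claim: sin²x + cos²x = 1.
Reasoning: The point (cos x, sin x) lies on the unit circle X² + Y² = 1, so cos²x + sin²x = 1 for every real x.
So the two sides agree for every real x for which both sides are defined.

Conclusion: True.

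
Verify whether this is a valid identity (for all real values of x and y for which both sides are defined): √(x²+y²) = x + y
No, this is NOT an identity.

Claim: √(x²+y²) = x + y.
Test a specific point where both sides are defined: x = 3/2, y = 3/2.
LHS = √(x²+y²) ≈ 2.1213
RHS = x + y ≈ 3.0000
Since 2.1213 ≠ 3.0000, the equation fails at this point, so it cannot hold for all real values of x and y for which both sides are defined.
(x+y)² = x² + 2xy + y², not x² + y², so the square root does not split this way.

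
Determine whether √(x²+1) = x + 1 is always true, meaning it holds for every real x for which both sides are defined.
Claim: √(x²+1) = x + 1.
Test a specific point where both sides are defined: x = 4.
LHS = √(x²+1) ≈ 4.1231
RHS = x + 1 ≈ 5.0000
Since 4.1231 ≠ 5.0000, the equation fails at this point, so it cannot hold for every real x for which both sides are defined.
(x+1)² = x² + 2x + 1 ≠ x² + 1 unless x = 0.

Conclusion: No, this is NOT an identity.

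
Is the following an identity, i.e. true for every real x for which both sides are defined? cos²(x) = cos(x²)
No, this is NOT an identity.

Claim: cos²(x) = cos(x²).
Test a specific point where both sides are defined: x = -π/3.
LHS = cos²(x) ≈ 0.2500
RHS = cos(x²) ≈ 0.4566
Since 0.2500 ≠ 0.4566, the equation fails at this point, so it cannot hold for every real x for which both sides are defined.
cos²(x) means (cos x)², squaring the output; cos(x²) squares the input. These are different functions.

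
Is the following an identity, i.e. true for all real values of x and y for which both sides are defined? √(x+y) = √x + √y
Claim: √(x+y) = √x + √y.
Test a specific point where both sides are defined: x = 1/2, y = 1.
LHS = √(x+y) ≈ 1.2247
RHS = √x + √y ≈ 1.7071
Since 1.2247 ≠ 1.7071, the equation fails at this point, so it cannot hold for all real values of x and y for which both sides are defined.
Squaring the right side gives x + 2√(xy) + y, not x + y.

Conclusion: No, this is NOT an identity.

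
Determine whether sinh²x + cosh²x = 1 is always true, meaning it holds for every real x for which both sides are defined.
No, this is NOT an identity.

Claim: sinh²x + cosh²x = 1.
Test a specific point where both sides are defined: x = 2.
LHS = sinh²x + cosh²x ≈ 27.3082
RHS = 1 ≈ 1.0000
Since 27.3082 ≠ 1.0000, the equation fails at this point, so it cannot hold for every real x for which both sides are defined.
The correct hyperbolic identity is cosh²x - sinh²x = 1 (a difference); the sum sinh²x + cosh²x equals cosh(2x).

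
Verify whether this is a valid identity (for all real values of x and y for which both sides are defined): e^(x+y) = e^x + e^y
Claim: e^(x+y) = e^x + e^y.
Test a specific point where both sides are defined: x = 4, y = 3/2.
LHS = e^(x+y) ≈ 244.6919
RHS = e^x + e^y ≈ 59.0798
Since 244.6919 ≠ 59.0798, the equation fails at this point, so it cannot hold for all real values of x and y for which both sides are defined.
The correct rule is e^(x+y) = e^x · e^y (a product, not a sum).

Conclusion: No, this is NOT an identity.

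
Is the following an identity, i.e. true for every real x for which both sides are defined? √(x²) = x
No, this is NOT an identity.

Claim: √(x²) = x.
Test a specific point where both sides are defined: x = -2.
LHS = √(x²) ≈ 2.0000
RHS = x ≈ -2.0000
Since 2.0000 ≠ -2.0000, the equation fails at this point, so it cannot hold for every real x for which both sides are defined.
√(x²) = |x|, which differs from x whenever x < 0 (both sides are defined for every real x).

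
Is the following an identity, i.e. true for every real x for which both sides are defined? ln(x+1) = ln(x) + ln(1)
Claim: ln(x+1) = ln(x) + ln(1).
Test a specific point where both sides are defined: x = 3.
LHS = ln(x+1) ≈ 1.3863
RHS = ln(x) + ln(1) ≈ 1.0986
Since 1.3863 ≠ 1.0986, the equation fails at this point, so it cannot hold for every real x for which both sides are defined.
ln(1) = 0, so the right side is just ln(x), which differs from ln(x+1).

Conclusion: No, this is NOT an identity.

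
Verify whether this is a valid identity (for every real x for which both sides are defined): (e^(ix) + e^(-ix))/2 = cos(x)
Yes, this is an identity.

Claim: (e^(ix) + e^(-ix))/2 = cos(x).
Reasoning: By Euler's formula e^(ix) = cos(x) + i·sin(x) and e^(-ix) = cos(x) - i·sin(x). Adding cancels the sine terms: e^(ix) + e^(-ix) = 2cos(x); divide by 2.
So the two sides agree for every real x for which both sides are defined.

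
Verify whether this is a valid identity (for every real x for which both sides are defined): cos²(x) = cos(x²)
No, this is NOT an identity.

Claim: cos²(x) = cos(x²).
Test a specific point where both sides are defined: x = 2π/3.
LHS = cos²(x) ≈ 0.2500
RHS = cos(x²) ≈ -0.3202
Since 0.2500 ≠ -0.3202, the equation fails at this point, so it cannot hold for every real x for which both sides are defined.
cos²(x) means (cos x)², squaring the output; cos(x²) squares the input. These are different functions.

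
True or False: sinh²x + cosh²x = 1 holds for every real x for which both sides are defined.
False.

Claim: sinh²x + cosh²x = 1.
Test a specific point where both sides are defined: x = 3.
LHS = sinh²x + cosh²x ≈ 201.7156
RHS = 1 ≈ 1.0000
Since 201.7156 ≠ 1.0000, the equation fails at this point, so it cannot hold for every real x for which both sides are defined.
The correct hyperbolic identity is cosh²x - sinh²x = 1 (a difference); the sum sinh²x + cosh²x equals cosh(2x).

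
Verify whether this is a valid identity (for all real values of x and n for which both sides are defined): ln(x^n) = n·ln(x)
Yes, this is an identity.

Claim: ln(x^n) = n·ln(x).
Reasoning: The right side requires x > 0. For x > 0, x^n = (e^(ln x))^n = e^(n·ln x), so taking ln of both sides gives ln(x^n) = n·ln(x).
So the two sides agree for all real values of x and n for which both sides are defined.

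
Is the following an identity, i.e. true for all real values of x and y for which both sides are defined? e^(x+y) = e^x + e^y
Claim: e^(x+y) = e^x + e^y.
Test a specific point where both sides are defined: x = -3, y = 4.
LHS = e^(x+y) ≈ 2.7183
RHS = e^x + e^y ≈ 54.6479
Since 2.7183 ≠ 54.6479, the equation fails at this point, so it cannot hold for all real values of x and y for which both sides are defined.
The correct rule is e^(x+y) = e^x · e^y (a product, not a sum).

Conclusion: No, this is NOT an identity.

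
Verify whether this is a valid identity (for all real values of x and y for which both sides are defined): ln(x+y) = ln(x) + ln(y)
Claim: ln(x+y) = ln(x) + ln(y).
Test a specific point where both sides are defined: x = 1/2, y = 4.
LHS = ln(x+y) ≈ 1.5041
RHS = ln(x) + ln(y) ≈ 0.6931
Since 1.5041 ≠ 0.6931, the equation fails at this point, so it cannot hold for all real values of x and y for which both sides are defined.
ln(x) + ln(y) = ln(xy), not ln(x+y).

Conclusion: No, this is NOT an identity.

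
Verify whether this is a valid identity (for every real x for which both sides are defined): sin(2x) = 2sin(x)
No, this is NOT an identity.

Claim: sin(2x) = 2sin(x).
Test a specific point where both sides are defined: x = -π/4.
LHS = sin(2x) ≈ -1.0000
RHS = 2sin(x) ≈ -1.4142
Since -1.0000 ≠ -1.4142, the equation fails at this point, so it cannot hold for every real x for which both sides are defined.
The correct double-angle formula is sin(2x) = 2sin(x)cos(x).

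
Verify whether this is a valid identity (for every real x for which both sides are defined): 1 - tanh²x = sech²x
Claim: 1 - tanh²x = sech²x.
Reasoning: Divide cosh²x - sinh²x = 1 through by cosh²x (never zero): 1 - tanh²x = 1/cosh²x = sech²x.
So the two sides agree for every real x for which both sides are defined.

Conclusion: Yes, this is an identity.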